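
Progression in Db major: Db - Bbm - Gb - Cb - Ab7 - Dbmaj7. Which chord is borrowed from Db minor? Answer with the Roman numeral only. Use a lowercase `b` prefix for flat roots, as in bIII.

bVII

Db major has the diatonic set Db, Ebm, Fm, Gb, Ab, Bbm, Cdim. Db, Bbm, Gb, Ab7 and Dbmaj7 all belong to that set. But Cb (Cb–Eb–Gb) is foreign: the diatonic vii° on degree 7 is Cdim, whereas Cb comes from Db minor. It is labeled bVII.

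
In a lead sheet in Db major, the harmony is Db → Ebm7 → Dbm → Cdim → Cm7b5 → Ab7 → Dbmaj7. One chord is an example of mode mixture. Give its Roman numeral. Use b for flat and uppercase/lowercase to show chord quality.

Db major has the diatonic set Db, Ebm, Fm, Gb, Ab, Bbm, Cdim. Db, Ebm7, Cdim, Cm7b5, Ab7 and Dbmaj7 are all diatonic. Dbm (Db–Fb–Ab) doesn't fit — on degree 1 Db major would have Db (I). Dbm is the degree-1 chord of Db minor, so it is the borrowed i.

i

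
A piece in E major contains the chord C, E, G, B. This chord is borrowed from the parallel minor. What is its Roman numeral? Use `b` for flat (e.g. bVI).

The root C is the lowered 6th scale degree — diatonically E major has C# there. C–E–G–B is a major-seventh chord — the form found in E minor, not the diatonic vi (C#m). Borrowed into E major it is written bVImaj7.

bVImaj7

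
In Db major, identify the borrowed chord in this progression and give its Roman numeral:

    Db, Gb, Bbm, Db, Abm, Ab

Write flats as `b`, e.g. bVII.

Db major has the diatonic set Db, Ebm, Fm, Gb, Ab, Bbm, Cdim. Db, Gb, Bbm and Ab are all diatonic. Abm (Ab–Cb–Eb) is not: scale degree 5 in Db major carries Ab (V). In Db minor the chord on that degree is Abm, so here it functions as v, borrowed from the parallel minor.

v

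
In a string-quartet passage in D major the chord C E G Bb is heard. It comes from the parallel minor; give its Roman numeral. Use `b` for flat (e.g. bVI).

bVII7

In D major scale degree 7 is C#; C is its lowered form, from D minor. Diatonically D major has C#dim (vii°) on that degree; C–E–G–Bb is instead the dominant-seventh chord native to D minor, so it takes the label bVII7.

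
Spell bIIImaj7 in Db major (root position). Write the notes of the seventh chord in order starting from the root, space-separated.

Scale degree 3 in Db major is F. bIIImaj7 uses the lowered form, Fb, taken from Db minor. Stacking thirds in Db minor on Fb gives Fb–Ab–Cb–Eb.

Fb Ab Cb Eb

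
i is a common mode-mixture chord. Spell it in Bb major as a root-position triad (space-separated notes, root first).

Bb Db F

i is built on scale degree 1, which is Bb in both Bb major and its parallel. In Bb minor the chord on Bb is Bb–Db–F.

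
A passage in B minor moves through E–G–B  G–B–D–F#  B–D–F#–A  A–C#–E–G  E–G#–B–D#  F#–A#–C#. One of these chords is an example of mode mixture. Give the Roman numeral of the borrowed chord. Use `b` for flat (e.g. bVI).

IVmaj7

B minor has the diatonic set Bm, C#dim, D, Em, F#, G, A (with V from harmonic minor). Of the given chords, E–G–B = Em, G–B–D–F# = Gmaj7, B–D–F#–A = Bm7, A–C#–E–G = A7 and F#–A#–C# = F# are diatonic. E–G#–B–D# doesn't fit — on degree 4 B minor would have Em (iv). Emaj7 is the degree-4 chord of B major, so it is the borrowed IVmaj7.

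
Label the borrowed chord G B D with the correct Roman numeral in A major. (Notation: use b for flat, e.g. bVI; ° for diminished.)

In A major scale degree 7 is G#; G is its lowered form, from A minor. The diatonic chord on degree 7 would be G#dim (vii°), but G–B–D is the major chord from A minor. As a borrowed chord it is labeled bVII.

bVII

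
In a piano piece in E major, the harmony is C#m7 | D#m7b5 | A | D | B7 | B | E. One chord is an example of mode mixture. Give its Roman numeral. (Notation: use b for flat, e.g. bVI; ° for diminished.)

bVII

E major has the diatonic set E, F#m, G#m, A, B, C#m, D#dim. C#m7, D#m7b5, A, B7, B and E are all diatonic. D (D–F#–A) is not: scale degree 7 in E major carries D#dim (vii°). In E minor the chord on that degree is D, so here it functions as bVII, borrowed from the parallel minor.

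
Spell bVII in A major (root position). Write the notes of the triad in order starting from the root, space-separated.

G B D

bVII is built on the lowered scale degree 7. In A major degree 7 is G#; lowered it becomes G. Stacking thirds in A minor on G gives G–B–D.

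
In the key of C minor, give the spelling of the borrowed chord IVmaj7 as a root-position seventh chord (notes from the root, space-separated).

The root, F, is scale degree 4 — the same note in C minor and C major; only the chord quality changes. Building the major-seventh chord from the parallel major on F: F–A–C–E.

F A C E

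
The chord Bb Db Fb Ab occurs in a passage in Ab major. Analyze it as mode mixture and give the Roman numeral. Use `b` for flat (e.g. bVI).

iiø7

The root Bb is the diatonic 2nd degree of Ab major; the borrowing shows in the chord quality. Diatonically Ab major has Bbm (ii) on that degree; Bb–Db–Fb–Ab is instead the half-diminished-seventh chord native to Ab minor, so it takes the label iiø7.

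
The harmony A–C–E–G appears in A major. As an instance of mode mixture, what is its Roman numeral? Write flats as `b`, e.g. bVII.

A is scale degree 1 in A major. The diatonic chord on degree 1 would be A (I), but A–C–E–G is the minor-seventh chord from A minor. As a borrowed chord it is labeled i7.

i7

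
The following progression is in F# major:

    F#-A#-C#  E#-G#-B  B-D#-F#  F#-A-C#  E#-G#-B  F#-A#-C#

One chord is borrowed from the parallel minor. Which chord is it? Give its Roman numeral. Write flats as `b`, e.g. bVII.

i

In F# major the diatonic chords are F#, G#m, A#m, B, C#, D#m, E#dim. F#–A#–C# = F#, E#–G#–B = E#dim and B–D#–F# = B all belong to that set. But F#–A–C# is foreign: the diatonic I on degree 1 is F#, whereas F#m comes from F# minor. It is labeled i.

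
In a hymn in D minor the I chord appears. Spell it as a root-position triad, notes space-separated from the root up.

The root, D, is scale degree 1 — the same note in D minor and D major; only the chord quality changes. Stacking thirds in D major on D gives D–F#–A.

D F# A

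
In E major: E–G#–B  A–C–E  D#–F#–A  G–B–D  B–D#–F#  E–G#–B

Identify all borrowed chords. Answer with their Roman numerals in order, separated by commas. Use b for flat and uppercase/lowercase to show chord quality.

iv, bIII

The diatonic triads in E major are E, F#m, G#m, A, B, C#m, D#dim. E–G#–B = E, D#–F#–A = D#dim and B–D#–F# = B are all diatonic. A–C–E doesn't fit — on degree 4 E major would have A (IV). Am is the degree-4 chord of E minor, so it is the borrowed iv. G–B–D doesn't fit — on degree 3 E major would have G#m (iii). G is the degree-3 chord of E minor, so it is the borrowed bIII.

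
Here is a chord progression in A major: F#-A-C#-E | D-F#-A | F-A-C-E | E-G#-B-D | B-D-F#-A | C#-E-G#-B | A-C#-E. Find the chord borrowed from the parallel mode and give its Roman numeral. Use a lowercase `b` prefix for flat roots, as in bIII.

bVImaj7

In A major the diatonic chords are A, Bm, C#m, D, E, F#m, G#dim. F#–A–C#–E = F#m7, D–F#–A = D, E–G#–B–D = E7, B–D–F#–A = Bm7, C#–E–G#–B = C#m7 and A–C#–E = A all belong to that set. F–A–C–E is not: scale degree 6 in A major carries F#m (vi). In A minor the chord on that degree is Fmaj7, so here it functions as bVImaj7, borrowed from the parallel minor.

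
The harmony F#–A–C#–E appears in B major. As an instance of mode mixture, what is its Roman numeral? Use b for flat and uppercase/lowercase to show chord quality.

v7

The root F# is the diatonic 5th degree of B major; the borrowing shows in the chord quality. The diatonic chord on degree 5 would be F# (V), but F#–A–C#–E is the minor-seventh chord from B minor. As a borrowed chord it is labeled v7.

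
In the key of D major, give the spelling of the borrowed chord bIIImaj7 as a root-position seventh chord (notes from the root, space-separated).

Scale degree 3 in D major is F#. bIIImaj7 uses the lowered form, F, taken from D minor. Building the major-seventh chord from the parallel minor on F: F–A–C–E.

F A C E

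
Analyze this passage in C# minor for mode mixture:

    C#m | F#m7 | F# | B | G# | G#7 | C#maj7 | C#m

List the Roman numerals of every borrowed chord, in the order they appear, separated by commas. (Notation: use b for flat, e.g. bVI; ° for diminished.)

IV, Imaj7

C# minor has the diatonic set C#m, D#dim, E, F#m, G#, A, B (with V from harmonic minor). Of the given chords, C#m, F#m7, B, G# and G#7 are diatonic. But F# (F#–A#–C#) is foreign: the diatonic iv on degree 4 is F#m, whereas F# comes from C# major. It is labeled IV. C#maj7 (C#–E#–G#–B#) doesn't fit — on degree 1 C# minor would have C#m (i). C#maj7 is the degree-1 chord of C# major, so it is the borrowed Imaj7.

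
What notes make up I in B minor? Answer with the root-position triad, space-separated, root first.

The root, B, is scale degree 1 — the same note in B minor and B major; only the chord quality changes. Building the major chord from the parallel major on B: B–D#–F#.

B D# F#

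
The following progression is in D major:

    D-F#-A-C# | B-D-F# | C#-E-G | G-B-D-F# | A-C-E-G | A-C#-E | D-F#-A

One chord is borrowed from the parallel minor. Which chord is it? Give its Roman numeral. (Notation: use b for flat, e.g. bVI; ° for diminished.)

v7

D major has the diatonic set D, Em, F#m, G, A, Bm, C#dim. D–F#–A–C# = Dmaj7, B–D–F# = Bm, C#–E–G = C#dim, G–B–D–F# = Gmaj7, A–C#–E = A and D–F#–A = D all belong to that set. A–C–E–G doesn't fit — on degree 5 D major would have A (V). Am7 is the degree-5 chord of D minor, so it is the borrowed v7.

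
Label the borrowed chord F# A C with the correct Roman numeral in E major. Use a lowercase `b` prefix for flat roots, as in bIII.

F# is scale degree 2 in E major. Diatonically E major has F#m (ii) on that degree; F#–A–C is instead the diminished chord native to E minor, so it takes the label ii°.

ii°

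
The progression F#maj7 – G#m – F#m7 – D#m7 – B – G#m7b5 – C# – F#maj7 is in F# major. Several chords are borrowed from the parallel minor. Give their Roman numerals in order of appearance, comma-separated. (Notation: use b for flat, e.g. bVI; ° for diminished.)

i7, iiø7

The diatonic triads in F# major are F#, G#m, A#m, B, C#, D#m, E#dim. F#maj7, G#m, D#m7, B and C# are all diatonic. F#m7 (F#–A–C#–E) is not: scale degree 1 in F# major carries F# (I). In F# minor the chord on that degree is F#m7, so here it functions as i7, borrowed from the parallel minor. G#m7b5 (G#–B–D–F#) doesn't fit — on degree 2 F# major would have G#m (ii). G#m7b5 is the degree-2 chord of F# minor, so it is the borrowed iiø7.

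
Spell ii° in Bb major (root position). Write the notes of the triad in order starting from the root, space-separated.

C Eb Gb

The root, C, is scale degree 2 — the same note in Bb major and Bb minor; only the chord quality changes. In Bb minor the chord on C is C–Eb–Gb.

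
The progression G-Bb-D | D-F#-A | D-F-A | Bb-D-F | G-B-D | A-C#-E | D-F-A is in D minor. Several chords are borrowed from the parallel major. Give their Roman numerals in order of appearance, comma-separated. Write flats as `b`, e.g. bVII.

The diatonic triads in D minor (with V from harmonic minor) are Dm, Edim, F, Gm, A, Bb, C. G–Bb–D = Gm, D–F–A = Dm, Bb–D–F = Bb and A–C#–E = A are all diatonic. But D–F#–A is foreign: the diatonic i on degree 1 is Dm, whereas D comes from D major. It is labeled I. G–B–D is not: scale degree 4 in D minor carries Gm (iv). In D major the chord on that degree is G, so here it functions as IV, borrowed from the parallel major.

I, IV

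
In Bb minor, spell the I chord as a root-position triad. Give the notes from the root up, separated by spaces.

I is built on scale degree 1, which is Bb in both Bb minor and its parallel. Building the major chord from the parallel major on Bb: Bb–D–F.

Bb D F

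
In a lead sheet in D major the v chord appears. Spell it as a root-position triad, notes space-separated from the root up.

A C E

The root, A, is scale degree 5 — the same note in D major and D minor; only the chord quality changes. Building the minor chord from the parallel minor on A: A–C–E.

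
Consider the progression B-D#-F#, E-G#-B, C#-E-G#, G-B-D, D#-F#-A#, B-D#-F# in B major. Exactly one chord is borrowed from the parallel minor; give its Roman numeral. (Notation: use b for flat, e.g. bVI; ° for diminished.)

In B major the diatonic chords are B, C#m, D#m, E, F#, G#m, A#dim. Of the given chords, B–D#–F# = B, E–G#–B = E, C#–E–G# = C#m and D#–F#–A# = D#m are diatonic. G–B–D is not: scale degree 6 in B major carries G#m (vi). In B minor the chord on that degree is G, so here it functions as bVI, borrowed from the parallel minor.

bVI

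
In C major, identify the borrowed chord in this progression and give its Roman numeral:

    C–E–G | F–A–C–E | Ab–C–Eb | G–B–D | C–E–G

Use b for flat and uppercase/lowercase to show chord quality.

In C major the diatonic chords are C, Dm, Em, F, G, Am, Bdim. C–E–G = C, F–A–C–E = Fmaj7 and G–B–D = G all belong to that set. Ab–C–Eb is not: scale degree 6 in C major carries Am (vi). In C minor the chord on that degree is Ab, so here it functions as bVI, borrowed from the parallel minor.

bVI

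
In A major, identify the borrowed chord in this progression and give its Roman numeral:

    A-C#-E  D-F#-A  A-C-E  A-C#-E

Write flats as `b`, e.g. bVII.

In A major the diatonic chords are A, Bm, C#m, D, E, F#m, G#dim. Of the given chords, A–C#–E = A and D–F#–A = D are diatonic. But A–C–E is foreign: the diatonic I on degree 1 is A, whereas Am comes from A minor. It is labeled i.

i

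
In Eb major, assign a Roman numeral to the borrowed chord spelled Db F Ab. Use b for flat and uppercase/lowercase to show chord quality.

In Eb major scale degree 7 is D; Db is its lowered form, from Eb minor. The diatonic chord on degree 7 would be Ddim (vii°), but Db–F–Ab is the major chord from Eb minor. As a borrowed chord it is labeled bVII.

bVII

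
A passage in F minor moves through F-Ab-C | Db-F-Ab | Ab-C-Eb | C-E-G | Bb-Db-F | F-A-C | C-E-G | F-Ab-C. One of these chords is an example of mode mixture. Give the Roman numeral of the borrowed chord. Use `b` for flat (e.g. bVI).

F minor has the diatonic set Fm, Gdim, Ab, Bbm, C, Db, Eb (with V from harmonic minor). F–Ab–C = Fm, Db–F–Ab = Db, Ab–C–Eb = Ab, C–E–G = C and Bb–Db–F = Bbm are all diatonic. But F–A–C is foreign: the diatonic i on degree 1 is Fm, whereas F comes from F major. It is labeled I.

I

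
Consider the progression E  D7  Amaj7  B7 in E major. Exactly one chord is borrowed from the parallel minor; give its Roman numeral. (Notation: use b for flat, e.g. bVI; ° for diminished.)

The diatonic triads in E major are E, F#m, G#m, A, B, C#m, D#dim. E, Amaj7 and B7 are all diatonic. D7 (D–F#–A–C) is not: scale degree 7 in E major carries D#dim (vii°). In E minor the chord on that degree is D7, so here it functions as bVII7, borrowed from the parallel minor.

bVII7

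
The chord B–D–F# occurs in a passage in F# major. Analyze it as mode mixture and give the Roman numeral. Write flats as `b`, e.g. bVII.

The root B is the diatonic 4th degree of F# major; the borrowing shows in the chord quality. Diatonically F# major has B (IV) on that degree; B–D–F# is instead the minor chord native to F# minor, so it takes the label iv.

iv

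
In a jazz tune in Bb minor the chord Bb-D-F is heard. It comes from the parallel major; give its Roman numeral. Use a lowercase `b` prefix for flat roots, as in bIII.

Bb is scale degree 1 in Bb minor. Diatonically Bb minor has Bbm (i) on that degree; Bb–D–F is instead the major chord native to Bb major, so it takes the label I.

I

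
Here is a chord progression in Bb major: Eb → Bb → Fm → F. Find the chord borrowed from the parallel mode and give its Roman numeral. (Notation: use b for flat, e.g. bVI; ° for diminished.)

The diatonic triads in Bb major are Bb, Cm, Dm, Eb, F, Gm, Adim. Of the given chords, Eb, Bb and F are diatonic. But Fm (F–Ab–C) is foreign: the diatonic V on degree 5 is F, whereas Fm comes from Bb minor. It is labeled v.

v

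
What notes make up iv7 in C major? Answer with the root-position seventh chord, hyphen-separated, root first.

The root, F, is scale degree 4 — the same note in C major and C minor; only the chord quality changes. Stacking thirds in C minor on F gives F–Ab–C–Eb.

F-Ab-C-Eb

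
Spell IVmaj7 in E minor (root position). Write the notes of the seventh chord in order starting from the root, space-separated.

A C# E G#

The root, A, is scale degree 4 — the same note in E minor and E major; only the chord quality changes. Stacking thirds in E major on A gives A–C#–E–G#.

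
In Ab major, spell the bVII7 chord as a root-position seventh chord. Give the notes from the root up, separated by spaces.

bVII7 is built on the lowered scale degree 7. In Ab major degree 7 is G; lowered it becomes Gb. Stacking thirds in Ab minor on Gb gives Gb–Bb–Db–Fb.

Gb Bb Db Fb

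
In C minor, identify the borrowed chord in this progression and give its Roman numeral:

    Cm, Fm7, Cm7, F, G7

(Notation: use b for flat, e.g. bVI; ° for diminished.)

IV

The diatonic triads in C minor (with V from harmonic minor) are Cm, Ddim, Eb, Fm, G, Ab, Bb. Cm, Fm7, Cm7 and G7 all belong to that set. F (F–A–C) doesn't fit — on degree 4 C minor would have Fm (iv). F is the degree-4 chord of C major, so it is the borrowed IV.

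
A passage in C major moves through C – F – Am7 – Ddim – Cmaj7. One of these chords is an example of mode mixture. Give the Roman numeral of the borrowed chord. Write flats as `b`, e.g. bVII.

ii°

C major has the diatonic set C, Dm, Em, F, G, Am, Bdim. C, F, Am7 and Cmaj7 are all diatonic. Ddim (D–F–Ab) is not: scale degree 2 in C major carries Dm (ii). In C minor the chord on that degree is Ddim, so here it functions as ii°, borrowed from the parallel minor.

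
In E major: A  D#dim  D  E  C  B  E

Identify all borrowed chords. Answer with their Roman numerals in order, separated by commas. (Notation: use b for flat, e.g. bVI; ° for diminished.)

The diatonic triads in E major are E, F#m, G#m, A, B, C#m, D#dim. A, D#dim, E and B are all diatonic. D (D–F#–A) is not: scale degree 7 in E major carries D#dim (vii°). In E minor the chord on that degree is D, so here it functions as bVII, borrowed from the parallel minor. But C (C–E–G) is foreign: the diatonic vi on degree 6 is C#m, whereas C comes from E minor. It is labeled bVI.

bVII, bVI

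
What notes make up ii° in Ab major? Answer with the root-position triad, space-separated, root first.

Bb Db Fb

ii° is built on scale degree 2, which is Bb in both Ab major and its parallel. In Ab minor the chord on Bb is Bb–Db–Fb.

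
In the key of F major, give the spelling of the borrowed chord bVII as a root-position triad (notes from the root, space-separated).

Eb G Bb

bVII is built on the lowered scale degree 7. In F major degree 7 is E; lowered it becomes Eb. In F minor the chord on Eb is Eb–G–Bb.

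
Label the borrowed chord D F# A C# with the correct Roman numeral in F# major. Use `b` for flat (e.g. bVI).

The root D is the lowered 6th scale degree — diatonically F# major has D# there. D–F#–A–C# is a major-seventh chord — the form found in F# minor, not the diatonic vi (D#m). Borrowed into F# major it is written bVImaj7.

bVImaj7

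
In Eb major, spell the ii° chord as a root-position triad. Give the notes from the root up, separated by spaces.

The root, F, is scale degree 2 — the same note in Eb major and Eb minor; only the chord quality changes. Building the diminished chord from the parallel minor on F: F–Ab–Cb.

F Ab Cb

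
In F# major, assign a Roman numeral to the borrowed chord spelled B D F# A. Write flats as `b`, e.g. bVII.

iv7

The root B is the diatonic 4th degree of F# major; the borrowing shows in the chord quality. Diatonically F# major has B (IV) on that degree; B–D–F#–A is instead the minor-seventh chord native to F# minor, so it takes the label iv7.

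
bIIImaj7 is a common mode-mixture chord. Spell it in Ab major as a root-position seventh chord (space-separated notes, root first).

The root of bIIImaj7 is the lowered 3rd degree: C becomes Cb. Stacking thirds in Ab minor on Cb gives Cb–Eb–Gb–Bb.

Cb Eb Gb Bb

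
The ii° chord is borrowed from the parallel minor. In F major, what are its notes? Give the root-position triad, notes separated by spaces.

The root, G, is scale degree 2 — the same note in F major and F minor; only the chord quality changes. Building the diminished chord from the parallel minor on G: G–Bb–Db.

G Bb Db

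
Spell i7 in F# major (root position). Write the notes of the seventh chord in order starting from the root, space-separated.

F# A C# E

i7 is built on scale degree 1, which is F# in both F# major and its parallel. Building the minor-seventh chord from the parallel minor on F#: F#–A–C#–E.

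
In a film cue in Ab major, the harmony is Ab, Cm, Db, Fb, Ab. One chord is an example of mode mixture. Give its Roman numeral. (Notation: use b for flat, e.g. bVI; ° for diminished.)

The diatonic triads in Ab major are Ab, Bbm, Cm, Db, Eb, Fm, Gdim. Ab, Cm and Db are all diatonic. But Fb (Fb–Ab–Cb) is foreign: the diatonic vi on degree 6 is Fm, whereas Fb comes from Ab minor. It is labeled bVI.

bVI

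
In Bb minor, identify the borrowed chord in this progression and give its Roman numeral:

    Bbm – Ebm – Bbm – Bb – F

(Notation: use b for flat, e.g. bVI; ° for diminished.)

I

In Bb minor (with V from harmonic minor) the diatonic chords are Bbm, Cdim, Db, Ebm, F, Gb, Ab. Bbm, Ebm and F are all diatonic. Bb (Bb–D–F) doesn't fit — on degree 1 Bb minor would have Bbm (i). Bb is the degree-1 chord of Bb major, so it is the borrowed I.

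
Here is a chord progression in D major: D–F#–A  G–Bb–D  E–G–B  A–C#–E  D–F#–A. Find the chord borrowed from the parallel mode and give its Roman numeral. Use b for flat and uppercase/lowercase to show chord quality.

iv

In D major the diatonic chords are D, Em, F#m, G, A, Bm, C#dim. Of the given chords, D–F#–A = D, E–G–B = Em and A–C#–E = A are diatonic. G–Bb–D is not: scale degree 4 in D major carries G (IV). In D minor the chord on that degree is Gm, so here it functions as iv, borrowed from the parallel minor.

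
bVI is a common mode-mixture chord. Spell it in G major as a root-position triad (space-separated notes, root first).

Eb G Bb

The root of bVI is the lowered 6th degree: E becomes Eb. Building the major chord from the parallel minor on Eb: Eb–G–Bb.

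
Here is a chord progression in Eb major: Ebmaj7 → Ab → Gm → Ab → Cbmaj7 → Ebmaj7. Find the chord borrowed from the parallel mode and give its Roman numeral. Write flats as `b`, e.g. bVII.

bVImaj7

The diatonic triads in Eb major are Eb, Fm, Gm, Ab, Bb, Cm, Ddim. Of the given chords, Ebmaj7, Ab and Gm are diatonic. Cbmaj7 (Cb–Eb–Gb–Bb) doesn't fit — on degree 6 Eb major would have Cm (vi). Cbmaj7 is the degree-6 chord of Eb minor, so it is the borrowed bVImaj7.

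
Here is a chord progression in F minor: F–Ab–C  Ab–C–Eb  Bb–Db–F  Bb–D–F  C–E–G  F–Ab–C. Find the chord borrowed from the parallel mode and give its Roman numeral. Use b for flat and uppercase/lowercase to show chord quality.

IV

In F minor (with V from harmonic minor) the diatonic chords are Fm, Gdim, Ab, Bbm, C, Db, Eb. F–Ab–C = Fm, Ab–C–Eb = Ab, Bb–Db–F = Bbm and C–E–G = C all belong to that set. Bb–D–F doesn't fit — on degree 4 F minor would have Bbm (iv). Bb is the degree-4 chord of F major, so it is the borrowed IV.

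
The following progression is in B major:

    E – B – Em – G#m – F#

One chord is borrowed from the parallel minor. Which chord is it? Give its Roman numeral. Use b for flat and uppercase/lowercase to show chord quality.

iv

In B major the diatonic chords are B, C#m, D#m, E, F#, G#m, A#dim. E, B, G#m and F# are all diatonic. But Em (E–G–B) is foreign: the diatonic IV on degree 4 is E, whereas Em comes from B minor. It is labeled iv.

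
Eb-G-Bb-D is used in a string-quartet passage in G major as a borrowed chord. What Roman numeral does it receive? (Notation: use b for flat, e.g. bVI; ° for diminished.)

bVImaj7

Eb is the lowered form of scale degree 6 in G major (the diatonic degree 6 is E). Diatonically G major has Em (vi) on that degree; Eb–G–Bb–D is instead the major-seventh chord native to G minor, so it takes the label bVImaj7.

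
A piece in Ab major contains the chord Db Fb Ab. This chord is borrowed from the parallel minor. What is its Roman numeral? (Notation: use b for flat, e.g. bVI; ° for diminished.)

The root Db is the diatonic 4th degree of Ab major; the borrowing shows in the chord quality. Db–Fb–Ab is a minor chord — the form found in Ab minor, not the diatonic IV (Db). Borrowed into Ab major it is written iv.

iv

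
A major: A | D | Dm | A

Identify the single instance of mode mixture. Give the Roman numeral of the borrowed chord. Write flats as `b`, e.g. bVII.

iv

In A major the diatonic chords are A, Bm, C#m, D, E, F#m, G#dim. A and D both belong to that set. Dm (D–F–A) is not: scale degree 4 in A major carries D (IV). In A minor the chord on that degree is Dm, so here it functions as iv, borrowed from the parallel minor.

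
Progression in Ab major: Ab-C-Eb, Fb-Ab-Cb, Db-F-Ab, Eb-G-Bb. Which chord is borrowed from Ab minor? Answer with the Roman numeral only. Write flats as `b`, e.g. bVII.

Ab major has the diatonic set Ab, Bbm, Cm, Db, Eb, Fm, Gdim. Of the given chords, Ab–C–Eb = Ab, Db–F–Ab = Db and Eb–G–Bb = Eb are diatonic. But Fb–Ab–Cb is foreign: the diatonic vi on degree 6 is Fm, whereas Fb comes from Ab minor. It is labeled bVI.

bVI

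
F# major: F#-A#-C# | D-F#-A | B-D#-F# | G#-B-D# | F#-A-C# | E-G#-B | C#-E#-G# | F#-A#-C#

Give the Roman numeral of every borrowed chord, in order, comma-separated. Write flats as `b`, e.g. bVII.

The diatonic triads in F# major are F#, G#m, A#m, B, C#, D#m, E#dim. F#–A#–C# = F#, B–D#–F# = B, G#–B–D# = G#m and C#–E#–G# = C# are all diatonic. D–F#–A is not: scale degree 6 in F# major carries D#m (vi). In F# minor the chord on that degree is D, so here it functions as bVI, borrowed from the parallel minor. But F#–A–C# is foreign: the diatonic I on degree 1 is F#, whereas F#m comes from F# minor. It is labeled i. E–G#–B is not: scale degree 7 in F# major carries E#dim (vii°). In F# minor the chord on that degree is E, so here it functions as bVII, borrowed from the parallel minor.

bVI, i, bVII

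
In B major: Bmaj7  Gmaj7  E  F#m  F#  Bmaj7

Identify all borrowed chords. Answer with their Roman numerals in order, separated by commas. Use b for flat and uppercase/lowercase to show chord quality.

bVImaj7, v

The diatonic triads in B major are B, C#m, D#m, E, F#, G#m, A#dim. Bmaj7, E and F# are all diatonic. But Gmaj7 (G–B–D–F#) is foreign: the diatonic vi on degree 6 is G#m, whereas Gmaj7 comes from B minor. It is labeled bVImaj7. F#m (F#–A–C#) is not: scale degree 5 in B major carries F# (V). In B minor the chord on that degree is F#m, so here it functions as v, borrowed from the parallel minor.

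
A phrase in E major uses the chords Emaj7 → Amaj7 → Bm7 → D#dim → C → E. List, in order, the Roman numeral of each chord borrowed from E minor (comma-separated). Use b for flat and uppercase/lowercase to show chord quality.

E major has the diatonic set E, F#m, G#m, A, B, C#m, D#dim. Emaj7, Amaj7, D#dim and E are all diatonic. Bm7 (B–D–F#–A) is not: scale degree 5 in E major carries B (V). In E minor the chord on that degree is Bm7, so here it functions as v7, borrowed from the parallel minor. C (C–E–G) is not: scale degree 6 in E major carries C#m (vi). In E minor the chord on that degree is C, so here it functions as bVI, borrowed from the parallel minor.

v7, bVI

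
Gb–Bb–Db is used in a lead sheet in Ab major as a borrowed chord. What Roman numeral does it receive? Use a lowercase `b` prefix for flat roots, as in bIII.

bVII

Gb is the lowered form of scale degree 7 in Ab major (the diatonic degree 7 is G). Gb–Bb–Db is a major chord — the form found in Ab minor, not the diatonic vii° (Gdim). Borrowed into Ab major it is written bVII.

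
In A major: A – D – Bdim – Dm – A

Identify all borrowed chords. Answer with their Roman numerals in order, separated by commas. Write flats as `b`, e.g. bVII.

ii°, iv

In A major the diatonic chords are A, Bm, C#m, D, E, F#m, G#dim. Of the given chords, A and D are diatonic. But Bdim (B–D–F) is foreign: the diatonic ii on degree 2 is Bm, whereas Bdim comes from A minor. It is labeled ii°. Dm (D–F–A) doesn't fit — on degree 4 A major would have D (IV). Dm is the degree-4 chord of A minor, so it is the borrowed iv.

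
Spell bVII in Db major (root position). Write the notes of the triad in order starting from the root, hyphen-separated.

Cb-Eb-Gb

The root of bVII is the lowered 7th degree: C becomes Cb. In Db minor the chord on Cb is Cb–Eb–Gb.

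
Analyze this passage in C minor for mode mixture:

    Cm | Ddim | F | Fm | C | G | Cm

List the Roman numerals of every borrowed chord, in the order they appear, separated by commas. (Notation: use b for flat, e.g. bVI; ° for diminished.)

The diatonic triads in C minor (with V from harmonic minor) are Cm, Ddim, Eb, Fm, G, Ab, Bb. Of the given chords, Cm, Ddim, Fm and G are diatonic. But F (F–A–C) is foreign: the diatonic iv on degree 4 is Fm, whereas F comes from C major. It is labeled IV. C (C–E–G) is not: scale degree 1 in C minor carries Cm (i). In C major the chord on that degree is C, so here it functions as I, borrowed from the parallel major.

IV, I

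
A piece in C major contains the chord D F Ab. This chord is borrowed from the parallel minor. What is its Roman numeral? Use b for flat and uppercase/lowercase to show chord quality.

ii°

D is scale degree 2 in C major. D–F–Ab is a diminished chord — the form found in C minor, not the diatonic ii (Dm). Borrowed into C major it is written ii°.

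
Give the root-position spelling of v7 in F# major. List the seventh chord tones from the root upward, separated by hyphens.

C#-E-G#-B

The root, C#, is scale degree 5 — the same note in F# major and F# minor; only the chord quality changes. In F# minor the chord on C# is C#–E–G#–B.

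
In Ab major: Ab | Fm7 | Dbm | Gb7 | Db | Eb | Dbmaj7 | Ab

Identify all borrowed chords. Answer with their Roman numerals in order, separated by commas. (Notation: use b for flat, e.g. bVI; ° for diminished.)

iv, bVII7

The diatonic triads in Ab major are Ab, Bbm, Cm, Db, Eb, Fm, Gdim. Ab, Fm7, Db, Eb and Dbmaj7 all belong to that set. Dbm (Db–Fb–Ab) doesn't fit — on degree 4 Ab major would have Db (IV). Dbm is the degree-4 chord of Ab minor, so it is the borrowed iv. Gb7 (Gb–Bb–Db–Fb) doesn't fit — on degree 7 Ab major would have Gdim (vii°). Gb7 is the degree-7 chord of Ab minor, so it is the borrowed bVII7.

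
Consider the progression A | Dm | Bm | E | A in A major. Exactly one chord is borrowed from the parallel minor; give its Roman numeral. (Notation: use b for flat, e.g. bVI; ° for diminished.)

iv

The diatonic triads in A major are A, Bm, C#m, D, E, F#m, G#dim. A, Bm and E all belong to that set. Dm (D–F–A) is not: scale degree 4 in A major carries D (IV). In A minor the chord on that degree is Dm, so here it functions as iv, borrowed from the parallel minor.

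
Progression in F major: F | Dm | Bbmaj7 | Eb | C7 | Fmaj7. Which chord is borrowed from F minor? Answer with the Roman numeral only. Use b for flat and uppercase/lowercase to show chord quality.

The diatonic triads in F major are F, Gm, Am, Bb, C, Dm, Edim. F, Dm, Bbmaj7, C7 and Fmaj7 all belong to that set. But Eb (Eb–G–Bb) is foreign: the diatonic vii° on degree 7 is Edim, whereas Eb comes from F minor. It is labeled bVII.

bVII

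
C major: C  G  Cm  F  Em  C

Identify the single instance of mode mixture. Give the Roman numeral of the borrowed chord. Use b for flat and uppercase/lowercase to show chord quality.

The diatonic triads in C major are C, Dm, Em, F, G, Am, Bdim. C, G, F and Em are all diatonic. But Cm (C–Eb–G) is foreign: the diatonic I on degree 1 is C, whereas Cm comes from C minor. It is labeled i.

i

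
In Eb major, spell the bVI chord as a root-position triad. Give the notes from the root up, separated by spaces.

Scale degree 6 in Eb major is C. bVI uses the lowered form, Cb, taken from Eb minor. Building the major chord from the parallel minor on Cb: Cb–Eb–Gb.

Cb Eb Gb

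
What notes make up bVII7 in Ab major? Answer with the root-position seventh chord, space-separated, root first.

Gb Bb Db Fb

Scale degree 7 in Ab major is G. bVII7 uses the lowered form, Gb, taken from Ab minor. In Ab minor the chord on Gb is Gb–Bb–Db–Fb.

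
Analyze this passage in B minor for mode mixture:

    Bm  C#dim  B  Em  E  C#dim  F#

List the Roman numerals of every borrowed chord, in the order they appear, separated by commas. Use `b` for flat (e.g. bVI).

I, IV

In B minor (with V from harmonic minor) the diatonic chords are Bm, C#dim, D, Em, F#, G, A. Bm, C#dim, Em and F# are all diatonic. B (B–D#–F#) doesn't fit — on degree 1 B minor would have Bm (i). B is the degree-1 chord of B major, so it is the borrowed I. E (E–G#–B) is not: scale degree 4 in B minor carries Em (iv). In B major the chord on that degree is E, so here it functions as IV, borrowed from the parallel major.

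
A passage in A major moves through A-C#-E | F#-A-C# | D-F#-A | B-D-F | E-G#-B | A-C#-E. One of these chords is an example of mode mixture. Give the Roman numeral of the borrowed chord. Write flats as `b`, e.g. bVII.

A major has the diatonic set A, Bm, C#m, D, E, F#m, G#dim. Of the given chords, A–C#–E = A, F#–A–C# = F#m, D–F#–A = D and E–G#–B = E are diatonic. B–D–F doesn't fit — on degree 2 A major would have Bm (ii). Bdim is the degree-2 chord of A minor, so it is the borrowed ii°.

ii°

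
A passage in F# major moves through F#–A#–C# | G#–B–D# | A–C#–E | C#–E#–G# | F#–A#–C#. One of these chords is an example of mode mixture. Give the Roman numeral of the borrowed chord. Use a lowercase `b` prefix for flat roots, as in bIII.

bIII

F# major has the diatonic set F#, G#m, A#m, B, C#, D#m, E#dim. F#–A#–C# = F#, G#–B–D# = G#m and C#–E#–G# = C# are all diatonic. But A–C#–E is foreign: the diatonic iii on degree 3 is A#m, whereas A comes from F# minor. It is labeled bIII.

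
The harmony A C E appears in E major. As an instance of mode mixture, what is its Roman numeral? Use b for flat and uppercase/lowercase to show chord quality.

iv

The root A is the diatonic 4th degree of E major; the borrowing shows in the chord quality. Diatonically E major has A (IV) on that degree; A–C–E is instead the minor chord native to E minor, so it takes the label iv.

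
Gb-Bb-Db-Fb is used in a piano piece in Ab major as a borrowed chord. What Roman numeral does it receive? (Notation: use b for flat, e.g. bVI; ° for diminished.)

In Ab major scale degree 7 is G; Gb is its lowered form, from Ab minor. Diatonically Ab major has Gdim (vii°) on that degree; Gb–Bb–Db–Fb is instead the dominant-seventh chord native to Ab minor, so it takes the label bVII7.

bVII7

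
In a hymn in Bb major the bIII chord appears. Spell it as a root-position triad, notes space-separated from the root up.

The root of bIII is the lowered 3rd degree: D becomes Db. Stacking thirds in Bb minor on Db gives Db–F–Ab.

Db F Ab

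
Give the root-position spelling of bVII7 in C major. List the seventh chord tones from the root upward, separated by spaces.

bVII7 is built on the lowered scale degree 7. In C major degree 7 is B; lowered it becomes Bb. Stacking thirds in C minor on Bb gives Bb–D–F–Ab.

Bb D F Ab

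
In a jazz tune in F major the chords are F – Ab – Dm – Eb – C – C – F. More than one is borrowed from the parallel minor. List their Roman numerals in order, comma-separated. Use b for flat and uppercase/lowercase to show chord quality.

bIII, bVII

In F major the diatonic chords are F, Gm, Am, Bb, C, Dm, Edim. Of the given chords, F, Dm and C are diatonic. Ab (Ab–C–Eb) is not: scale degree 3 in F major carries Am (iii). In F minor the chord on that degree is Ab, so here it functions as bIII, borrowed from the parallel minor. But Eb (Eb–G–Bb) is foreign: the diatonic vii° on degree 7 is Edim, whereas Eb comes from F minor. It is labeled bVII.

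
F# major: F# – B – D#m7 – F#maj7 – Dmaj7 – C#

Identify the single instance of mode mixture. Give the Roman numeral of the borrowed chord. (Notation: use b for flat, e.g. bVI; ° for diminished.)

bVImaj7

In F# major the diatonic chords are F#, G#m, A#m, B, C#, D#m, E#dim. F#, B, D#m7, F#maj7 and C# all belong to that set. Dmaj7 (D–F#–A–C#) doesn't fit — on degree 6 F# major would have D#m (vi). Dmaj7 is the degree-6 chord of F# minor, so it is the borrowed bVImaj7.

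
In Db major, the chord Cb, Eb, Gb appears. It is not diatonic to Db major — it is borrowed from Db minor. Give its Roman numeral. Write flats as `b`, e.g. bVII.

bVII

The root Cb is the lowered 7th scale degree — diatonically Db major has C there. Cb–Eb–Gb is a major chord — the form found in Db minor, not the diatonic vii° (Cdim). Borrowed into Db major it is written bVII.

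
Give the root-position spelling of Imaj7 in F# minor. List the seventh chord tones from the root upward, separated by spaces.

F# A# C# E#

Imaj7 is built on scale degree 1, which is F# in both F# minor and its parallel. In F# major the chord on F# is F#–A#–C#–E#.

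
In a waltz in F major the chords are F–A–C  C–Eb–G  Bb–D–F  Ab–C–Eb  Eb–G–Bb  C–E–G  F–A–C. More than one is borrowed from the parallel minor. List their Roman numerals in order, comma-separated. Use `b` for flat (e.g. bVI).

F major has the diatonic set F, Gm, Am, Bb, C, Dm, Edim. Of the given chords, F–A–C = F, Bb–D–F = Bb and C–E–G = C are diatonic. C–Eb–G doesn't fit — on degree 5 F major would have C (V). Cm is the degree-5 chord of F minor, so it is the borrowed v. Ab–C–Eb doesn't fit — on degree 3 F major would have Am (iii). Ab is the degree-3 chord of F minor, so it is the borrowed bIII. Eb–G–Bb is not: scale degree 7 in F major carries Edim (vii°). In F minor the chord on that degree is Eb, so here it functions as bVII, borrowed from the parallel minor.

v, bIII, bVII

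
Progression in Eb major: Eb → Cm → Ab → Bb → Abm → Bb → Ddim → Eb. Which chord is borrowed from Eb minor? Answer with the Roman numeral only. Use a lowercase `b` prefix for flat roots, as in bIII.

iv

The diatonic triads in Eb major are Eb, Fm, Gm, Ab, Bb, Cm, Ddim. Of the given chords, Eb, Cm, Ab, Bb and Ddim are diatonic. But Abm (Ab–Cb–Eb) is foreign: the diatonic IV on degree 4 is Ab, whereas Abm comes from Eb minor. It is labeled iv.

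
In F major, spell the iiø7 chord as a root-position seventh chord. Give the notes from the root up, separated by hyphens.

iiø7 is built on scale degree 2, which is G in both F major and its parallel. In F minor the chord on G is G–Bb–Db–F.

G-Bb-Db-F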